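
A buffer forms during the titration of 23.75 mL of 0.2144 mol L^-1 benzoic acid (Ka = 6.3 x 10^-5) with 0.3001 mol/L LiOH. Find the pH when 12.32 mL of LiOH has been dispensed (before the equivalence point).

4.62

Initial n(C6H5COOH) = 0.2144 x 0.02375 = 0.005092 mol.
n(LiOH) added = 0.3001 x 0.01232 = 0.003697 mol, converting that many moles of C6H5COOH to C6H5COO-.
Remaining n(C6H5COOH) = 0.001395 mol; n(C6H5COO-) = 0.003697 mol.
By Henderson-Hasselbalch, pH = pKa + log([A^-]/[HA]) = 4.20 + log(0.003697/0.001395) = 4.20 + (+0.42) = 4.62.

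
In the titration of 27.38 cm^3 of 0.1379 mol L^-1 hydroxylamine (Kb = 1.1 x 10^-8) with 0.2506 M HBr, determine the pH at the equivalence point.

3.55

n(NH2OH) = 0.1379 x 0.02738 = 0.003776 mol; V(HBr) at equivalence = 0.003776/0.2506 = 0.01507 L.
At equivalence the base is fully converted to NH3OH+; total volume = 0.04245 L, so [NH3OH+] = 0.003776/0.04245 = 0.08895 M.
Ka(NH3OH+) = Kw/Kb = 1.0e-14 / 1.1 x 10^-8 = 9.09e-7.
[H^+] = sqrt(Ka x [NH3OH+]) = sqrt(9.09e-7 x 0.08895) = 0.000284 M.
pH = -log(0.000284) = 3.55.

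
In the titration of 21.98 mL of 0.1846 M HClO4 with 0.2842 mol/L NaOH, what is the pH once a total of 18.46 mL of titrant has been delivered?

n(acid) = 0.1846 x 0.02198 = 0.004058 mol; n(NaOH) added = 0.2842 x 0.01846 = 0.005246 mol.
Base is in excess by 0.005246 - 0.004058 = 0.001189 mol in a total volume of 0.04044 L.
[OH^-] = 0.001189/0.04044 = 0.02940 M, so pOH = 1.53 and pH = 14.00 - 1.53 = 12.47.

12.47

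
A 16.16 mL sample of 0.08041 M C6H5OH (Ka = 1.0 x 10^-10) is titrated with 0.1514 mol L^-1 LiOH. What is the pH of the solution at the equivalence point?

n(C6H5OH) = 0.08041 x 0.01616 = 0.001299 mol; V(LiOH) at equivalence = 0.001299/0.1514 = 0.008583 L.
At equivalence all the acid is converted to C6H5O-; total volume = 0.01616 + 0.008583 = 0.02474 L, so [C6H5O-] = 0.001299/0.02474 = 0.05252 M.
Kb = Kw/Ka = 1.0e-14 / 1.0 x 10^-10 = 0.000100.
[OH^-] = sqrt(Kb x [C6H5O-]) = sqrt(0.000100 x 0.05252) = 0.00229 M.
pOH = 2.64, so pH = 14.00 - 2.64 = 11.36.

11.36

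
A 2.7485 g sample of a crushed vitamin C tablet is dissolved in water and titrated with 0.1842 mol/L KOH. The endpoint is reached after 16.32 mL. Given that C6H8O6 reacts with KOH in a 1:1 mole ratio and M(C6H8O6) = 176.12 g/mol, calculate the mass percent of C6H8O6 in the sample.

n(KOH) = 0.1842 x 0.01632 = 0.003006 mol.
n(C6H8O6) = 0.003006 / 1 = 0.003006 mol.
mass of C6H8O6 = 0.003006 x 176.12 = 0.5294 g.
% purity = 0.5294 / 2.7485 x 100 = 19.3%.

19.3%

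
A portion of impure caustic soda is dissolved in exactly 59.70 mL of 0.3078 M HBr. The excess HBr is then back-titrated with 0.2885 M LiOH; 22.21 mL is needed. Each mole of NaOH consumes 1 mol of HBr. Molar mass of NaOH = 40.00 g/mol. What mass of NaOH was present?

0.479 g

Total n(HBr) added = 0.3078 x 0.05970 = 0.01838 mol.
n(LiOH) used = 0.2885 x 0.02221 = 0.006408 mol, which equals the excess n(HBr).
So n(HBr) consumed by the sample = 0.01838 - 0.006408 = 0.01197 mol.
n(NaOH) = 0.01197 / 1 = 0.01197 mol.
mass = 0.01197 mol x 40.00 g/mol = 0.479 g.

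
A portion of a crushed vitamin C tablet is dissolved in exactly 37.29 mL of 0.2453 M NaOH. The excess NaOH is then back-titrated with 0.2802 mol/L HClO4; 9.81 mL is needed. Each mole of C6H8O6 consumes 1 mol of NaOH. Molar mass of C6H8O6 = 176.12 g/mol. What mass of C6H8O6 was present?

1.13 g

Total n(NaOH) added = 0.2453 x 0.03729 = 0.009147 mol.
n(HClO4) used = 0.2802 x 0.009810 = 0.002749 mol, which equals the excess n(NaOH).
So n(NaOH) consumed by the sample = 0.009147 - 0.002749 = 0.006398 mol.
n(C6H8O6) = 0.006398 / 1 = 0.006398 mol.
mass = 0.006398 mol x 176.12 g/mol = 1.13 g.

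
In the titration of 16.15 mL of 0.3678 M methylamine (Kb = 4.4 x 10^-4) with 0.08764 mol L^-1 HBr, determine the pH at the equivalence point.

n(CH3NH2) = 0.3678 x 0.01615 = 0.005940 mol; V(HBr) at equivalence = 0.005940/0.08764 = 0.06778 L.
At equivalence the base is fully converted to CH3NH3+; total volume = 0.08393 L, so [CH3NH3+] = 0.005940/0.08393 = 0.07078 M.
Ka(CH3NH3+) = Kw/Kb = 1.0e-14 / 4.4 x 10^-4 = 2.27e-11.
[H^+] = sqrt(Ka x [CH3NH3+]) = sqrt(2.27e-11 x 0.07078) = 1.27e-6 M.
pH = -log(1.27e-6) = 5.90.

5.90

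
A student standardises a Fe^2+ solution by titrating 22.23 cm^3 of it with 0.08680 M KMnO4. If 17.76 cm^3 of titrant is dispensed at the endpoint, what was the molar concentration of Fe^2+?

0.347 M

n(KMnO4) = 0.08680 x 0.01776 = 0.001542 mol.
From the balanced equation, 1 mol KMnO4 reacts with 5 mol Fe^2+, so n(Fe^2+) = 0.001542 x 5/1 = 0.007708 mol.
[Fe^2+] = 0.007708 / 0.02223 L = 0.347 M.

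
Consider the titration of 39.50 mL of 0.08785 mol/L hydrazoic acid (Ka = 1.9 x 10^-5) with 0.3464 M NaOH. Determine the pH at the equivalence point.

n(HN3) = 0.08785 x 0.03950 = 0.003470 mol; V(NaOH) at equivalence = 0.003470/0.3464 = 0.01002 L.
At equivalence all the acid is converted to N3-; total volume = 0.03950 + 0.01002 = 0.04952 L, so [N3-] = 0.003470/0.04952 = 0.07008 M.
Kb = Kw/Ka = 1.0e-14 / 1.9 x 10^-5 = 5.26e-10.
[OH^-] = sqrt(Kb x [N3-]) = sqrt(5.26e-10 x 0.07008) = 6.07e-6 M.
pOH = 5.22, so pH = 14.00 - 5.22 = 8.78.

8.78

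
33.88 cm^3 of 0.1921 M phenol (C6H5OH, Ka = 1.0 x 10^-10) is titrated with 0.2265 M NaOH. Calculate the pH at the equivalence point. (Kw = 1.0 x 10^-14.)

11.51

n(C6H5OH) = 0.1921 x 0.03388 = 0.006508 mol; V(NaOH) at equivalence = 0.006508/0.2265 = 0.02873 L.
At equivalence all the acid is converted to C6H5O-; total volume = 0.03388 + 0.02873 = 0.06261 L, so [C6H5O-] = 0.006508/0.06261 = 0.1039 M.
Kb = Kw/Ka = 1.0e-14 / 1.0 x 10^-10 = 0.000100.
[OH^-] = sqrt(Kb x [C6H5O-]) = sqrt(0.000100 x 0.1039) = 0.00322 M.
pOH = 2.49, so pH = 14.00 - 2.49 = 11.51.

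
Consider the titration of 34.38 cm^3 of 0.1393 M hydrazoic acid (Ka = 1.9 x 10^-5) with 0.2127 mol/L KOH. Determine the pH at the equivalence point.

8.82

n(HN3) = 0.1393 x 0.03438 = 0.004789 mol; V(KOH) at equivalence = 0.004789/0.2127 = 0.02252 L.
At equivalence all the acid is converted to N3-; total volume = 0.03438 + 0.02252 = 0.05690 L, so [N3-] = 0.004789/0.05690 = 0.08417 M.
Kb = Kw/Ka = 1.0e-14 / 1.9 x 10^-5 = 5.26e-10.
[OH^-] = sqrt(Kb x [N3-]) = sqrt(5.26e-10 x 0.08417) = 6.66e-6 M.
pOH = 5.18, so pH = 14.00 - 5.18 = 8.82.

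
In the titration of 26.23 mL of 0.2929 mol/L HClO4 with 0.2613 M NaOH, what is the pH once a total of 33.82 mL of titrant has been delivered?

n(acid) = 0.2929 x 0.02623 = 0.007683 mol; n(NaOH) added = 0.2613 x 0.03382 = 0.008837 mol.
Base is in excess by 0.008837 - 0.007683 = 0.001154 mol in a total volume of 0.06005 L.
[OH^-] = 0.001154/0.06005 = 0.01922 M, so pOH = 1.72 and pH = 14.00 - 1.72 = 12.28.

12.28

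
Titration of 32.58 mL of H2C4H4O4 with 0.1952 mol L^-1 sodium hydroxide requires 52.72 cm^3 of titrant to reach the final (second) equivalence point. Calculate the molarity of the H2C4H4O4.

n(NaOH) = 0.1952 x 0.05272 = 0.01029 mol.
At the final (second) equivalence point, 2 mol OH^- react per mol H2C4H4O4, so n(H2C4H4O4) = 0.01029 / 2 = 0.005145 mol.
[H2C4H4O4] = 0.005145 / 0.03258 L = 0.158 M.

0.158 M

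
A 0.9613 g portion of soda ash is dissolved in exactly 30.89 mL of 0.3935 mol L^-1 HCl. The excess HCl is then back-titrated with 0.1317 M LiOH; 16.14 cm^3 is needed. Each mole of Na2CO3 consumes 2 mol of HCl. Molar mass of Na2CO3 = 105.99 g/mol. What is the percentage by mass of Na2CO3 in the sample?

55.3%

Total n(HCl) added = 0.3935 x 0.03089 = 0.01216 mol.
n(LiOH) used = 0.1317 x 0.01614 = 0.002126 mol, which equals the excess n(HCl).
So n(HCl) consumed by the sample = 0.01216 - 0.002126 = 0.01003 mol.
n(Na2CO3) = 0.01003 / 2 = 0.005015 mol.
mass Na2CO3 = 0.005015 x 105.99 = 0.5315 g, so %Na2CO3 = 0.5315/0.9613 x 100 = 55.3%.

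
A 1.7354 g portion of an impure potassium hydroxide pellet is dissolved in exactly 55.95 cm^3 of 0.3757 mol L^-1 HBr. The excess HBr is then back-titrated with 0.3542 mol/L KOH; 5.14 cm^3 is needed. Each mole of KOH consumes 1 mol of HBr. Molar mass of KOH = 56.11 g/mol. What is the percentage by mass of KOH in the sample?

Total n(HBr) added = 0.3757 x 0.05595 = 0.02102 mol.
n(KOH) used = 0.3542 x 0.005140 = 0.001821 mol, which equals the excess n(HBr).
So n(HBr) consumed by the sample = 0.02102 - 0.001821 = 0.01920 mol.
n(KOH) = 0.01920 / 1 = 0.01920 mol.
mass KOH = 0.01920 x 56.11 = 1.077 g, so %KOH = 1.077/1.7354 x 100 = 62.1%.

62.1%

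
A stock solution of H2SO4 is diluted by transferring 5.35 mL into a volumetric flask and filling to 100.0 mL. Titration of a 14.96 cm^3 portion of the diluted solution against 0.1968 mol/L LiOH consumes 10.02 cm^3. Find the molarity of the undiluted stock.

n(LiOH) = 0.1968 x 0.01002 = 0.001972 mol.
n(H2SO4) in the aliquot = 0.001972 x 1/2 = 0.0009860 mol.
[diluted H2SO4] = 0.0009860 / 0.01496 = 0.06591 M.
Dilution factor = 100.0/5.350 = 18.69, so [stock] = 0.06591 x 18.69 = 1.23 M.

1.23 M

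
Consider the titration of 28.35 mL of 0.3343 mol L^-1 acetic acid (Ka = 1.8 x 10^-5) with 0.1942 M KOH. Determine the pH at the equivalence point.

8.92

n(CH3COOH) = 0.3343 x 0.02835 = 0.009477 mol; V(KOH) at equivalence = 0.009477/0.1942 = 0.04880 L.
At equivalence all the acid is converted to CH3COO-; total volume = 0.02835 + 0.04880 = 0.07715 L, so [CH3COO-] = 0.009477/0.07715 = 0.1228 M.
Kb = Kw/Ka = 1.0e-14 / 1.8 x 10^-5 = 5.56e-10.
[OH^-] = sqrt(Kb x [CH3COO-]) = sqrt(5.56e-10 x 0.1228) = 8.26e-6 M.
pOH = 5.08, so pH = 14.00 - 5.08 = 8.92.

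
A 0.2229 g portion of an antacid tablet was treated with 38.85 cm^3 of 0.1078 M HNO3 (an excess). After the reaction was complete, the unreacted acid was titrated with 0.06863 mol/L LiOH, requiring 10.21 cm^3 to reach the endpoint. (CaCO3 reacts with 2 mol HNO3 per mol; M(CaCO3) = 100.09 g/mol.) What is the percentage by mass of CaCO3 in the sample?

Total n(HNO3) added = 0.1078 x 0.03885 = 0.004188 mol.
n(LiOH) used = 0.06863 x 0.01021 = 0.0007007 mol, which equals the excess n(HNO3).
So n(HNO3) consumed by the sample = 0.004188 - 0.0007007 = 0.003487 mol.
n(CaCO3) = 0.003487 / 2 = 0.001744 mol.
mass CaCO3 = 0.001744 x 100.09 = 0.1745 g, so %CaCO3 = 0.1745/0.2229 x 100 = 78.3%.

78.3%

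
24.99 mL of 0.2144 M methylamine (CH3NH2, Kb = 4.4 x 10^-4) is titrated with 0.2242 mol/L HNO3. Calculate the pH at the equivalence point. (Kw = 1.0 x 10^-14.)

n(CH3NH2) = 0.2144 x 0.02499 = 0.005358 mol; V(HNO3) at equivalence = 0.005358/0.2242 = 0.02390 L.
At equivalence the base is fully converted to CH3NH3+; total volume = 0.04889 L, so [CH3NH3+] = 0.005358/0.04889 = 0.1096 M.
Ka(CH3NH3+) = Kw/Kb = 1.0e-14 / 4.4 x 10^-4 = 2.27e-11.
[H^+] = sqrt(Ka x [CH3NH3+]) = sqrt(2.27e-11 x 0.1096) = 1.58e-6 M.
pH = -log(1.58e-6) = 5.80.

5.80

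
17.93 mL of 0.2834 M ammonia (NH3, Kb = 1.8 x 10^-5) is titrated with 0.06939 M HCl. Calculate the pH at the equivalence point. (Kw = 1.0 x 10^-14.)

5.25

n(NH3) = 0.2834 x 0.01793 = 0.005081 mol; V(HCl) at equivalence = 0.005081/0.06939 = 0.07323 L.
At equivalence the base is fully converted to NH4+; total volume = 0.09116 L, so [NH4+] = 0.005081/0.09116 = 0.05574 M.
Ka(NH4+) = Kw/Kb = 1.0e-14 / 1.8 x 10^-5 = 5.56e-10.
[H^+] = sqrt(Ka x [NH4+]) = sqrt(5.56e-10 x 0.05574) = 5.56e-6 M.
pH = -log(5.56e-6) = 5.25.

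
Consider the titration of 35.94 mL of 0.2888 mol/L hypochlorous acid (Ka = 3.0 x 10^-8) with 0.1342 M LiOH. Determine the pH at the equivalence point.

n(HClO) = 0.2888 x 0.03594 = 0.01038 mol; V(LiOH) at equivalence = 0.01038/0.1342 = 0.07734 L.
At equivalence all the acid is converted to ClO-; total volume = 0.03594 + 0.07734 = 0.1133 L, so [ClO-] = 0.01038/0.1133 = 0.09162 M.
Kb = Kw/Ka = 1.0e-14 / 3.0 x 10^-8 = 3.33e-7.
[OH^-] = sqrt(Kb x [ClO-]) = sqrt(3.33e-7 x 0.09162) = 0.000175 M.
pOH = 3.76, so pH = 14.00 - 3.76 = 10.24.

10.24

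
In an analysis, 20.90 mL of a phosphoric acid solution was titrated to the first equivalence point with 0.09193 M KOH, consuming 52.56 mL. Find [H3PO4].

0.231 M

n(KOH) = 0.09193 x 0.05256 = 0.004832 mol.
At the first equivalence point, 1 mol OH^- react per mol H3PO4, so n(H3PO4) = 0.004832 / 1 = 0.004832 mol.
[H3PO4] = 0.004832 / 0.02090 L = 0.231 M.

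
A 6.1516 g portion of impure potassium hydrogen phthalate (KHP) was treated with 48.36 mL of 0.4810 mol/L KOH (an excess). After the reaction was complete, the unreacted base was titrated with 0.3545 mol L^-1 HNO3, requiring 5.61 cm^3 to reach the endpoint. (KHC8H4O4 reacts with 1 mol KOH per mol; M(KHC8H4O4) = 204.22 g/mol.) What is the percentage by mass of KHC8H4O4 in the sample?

70.6%

Total n(KOH) added = 0.4810 x 0.04836 = 0.02326 mol.
n(HNO3) used = 0.3545 x 0.005610 = 0.001989 mol, which equals the excess n(KOH).
So n(KOH) consumed by the sample = 0.02326 - 0.001989 = 0.02127 mol.
n(KHC8H4O4) = 0.02127 / 1 = 0.02127 mol.
mass KHC8H4O4 = 0.02127 x 204.22 = 4.344 g, so %KHC8H4O4 = 4.344/6.1516 x 100 = 70.6%.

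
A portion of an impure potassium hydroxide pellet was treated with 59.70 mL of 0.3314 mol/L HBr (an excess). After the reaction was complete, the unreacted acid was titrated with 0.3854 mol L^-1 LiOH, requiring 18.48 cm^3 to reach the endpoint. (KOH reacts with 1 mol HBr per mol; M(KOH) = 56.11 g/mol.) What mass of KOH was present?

Total n(HBr) added = 0.3314 x 0.05970 = 0.01978 mol.
n(LiOH) used = 0.3854 x 0.01848 = 0.007122 mol, which equals the excess n(HBr).
So n(HBr) consumed by the sample = 0.01978 - 0.007122 = 0.01266 mol.
n(KOH) = 0.01266 / 1 = 0.01266 mol.
mass = 0.01266 mol x 56.11 g/mol = 0.710 g.

0.710 g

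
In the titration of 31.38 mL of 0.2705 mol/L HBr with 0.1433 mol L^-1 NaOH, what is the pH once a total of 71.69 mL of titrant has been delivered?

12.24

n(acid) = 0.2705 x 0.03138 = 0.008488 mol; n(NaOH) added = 0.1433 x 0.07169 = 0.01027 mol.
Base is in excess by 0.01027 - 0.008488 = 0.001785 mol in a total volume of 0.1031 L.
[OH^-] = 0.001785/0.1031 = 0.01732 M, so pOH = 1.76 and pH = 14.00 - 1.76 = 12.24.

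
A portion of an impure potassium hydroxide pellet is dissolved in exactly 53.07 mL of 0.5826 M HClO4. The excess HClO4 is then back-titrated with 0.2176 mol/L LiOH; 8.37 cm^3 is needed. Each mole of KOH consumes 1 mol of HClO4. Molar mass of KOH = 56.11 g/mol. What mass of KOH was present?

1.63 g

Total n(HClO4) added = 0.5826 x 0.05307 = 0.03092 mol.
n(LiOH) used = 0.2176 x 0.008370 = 0.001821 mol, which equals the excess n(HClO4).
So n(HClO4) consumed by the sample = 0.03092 - 0.001821 = 0.02910 mol.
n(KOH) = 0.02910 / 1 = 0.02910 mol.
mass = 0.02910 mol x 56.11 g/mol = 1.63 g.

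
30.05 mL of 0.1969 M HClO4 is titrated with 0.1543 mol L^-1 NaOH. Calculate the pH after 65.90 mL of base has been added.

12.65

n(acid) = 0.1969 x 0.03005 = 0.005917 mol; n(NaOH) added = 0.1543 x 0.06590 = 0.01017 mol.
Base is in excess by 0.01017 - 0.005917 = 0.004252 mol in a total volume of 0.09595 L.
[OH^-] = 0.004252/0.09595 = 0.04431 M, so pOH = 1.35 and pH = 14.00 - 1.35 = 12.65.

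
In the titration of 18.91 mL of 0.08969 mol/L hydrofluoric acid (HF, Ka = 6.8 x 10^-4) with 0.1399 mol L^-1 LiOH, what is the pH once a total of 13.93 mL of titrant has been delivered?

n(acid) = 0.08969 x 0.01891 = 0.001696 mol; n(LiOH) added = 0.1399 x 0.01393 = 0.001949 mol.
Base is in excess by 0.001949 - 0.001696 = 0.0002528 mol in a total volume of 0.03284 L.
[OH^-] = 0.0002528/0.03284 = 0.007697 M, so pOH = 2.11 and pH = 14.00 - 2.11 = 11.89.

11.89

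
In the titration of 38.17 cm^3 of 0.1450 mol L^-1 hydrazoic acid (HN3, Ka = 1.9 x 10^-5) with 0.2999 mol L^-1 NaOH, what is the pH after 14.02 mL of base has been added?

Initial n(HN3) = 0.1450 x 0.03817 = 0.005535 mol.
n(NaOH) added = 0.2999 x 0.01402 = 0.004205 mol, converting that many moles of HN3 to N3-.
Remaining n(HN3) = 0.001330 mol; n(N3-) = 0.004205 mol.
By Henderson-Hasselbalch, pH = pKa + log([A^-]/[HA]) = 4.72 + log(0.004205/0.001330) = 4.72 + (+0.50) = 5.22.

5.22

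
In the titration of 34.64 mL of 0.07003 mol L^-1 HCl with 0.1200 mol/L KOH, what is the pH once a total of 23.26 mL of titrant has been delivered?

n(acid) = 0.07003 x 0.03464 = 0.002426 mol; n(KOH) added = 0.1200 x 0.02326 = 0.002791 mol.
Base is in excess by 0.002791 - 0.002426 = 0.0003654 mol in a total volume of 0.05790 L.
[OH^-] = 0.0003654/0.05790 = 0.006310 M, so pOH = 2.20 and pH = 14.00 - 2.20 = 11.80.

11.80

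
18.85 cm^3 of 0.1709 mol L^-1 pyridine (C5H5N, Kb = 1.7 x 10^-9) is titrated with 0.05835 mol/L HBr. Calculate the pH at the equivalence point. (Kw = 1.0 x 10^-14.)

3.30

n(C5H5N) = 0.1709 x 0.01885 = 0.003221 mol; V(HBr) at equivalence = 0.003221/0.05835 = 0.05521 L.
At equivalence the base is fully converted to C5H5NH+; total volume = 0.07406 L, so [C5H5NH+] = 0.003221/0.07406 = 0.04350 M.
Ka(C5H5NH+) = Kw/Kb = 1.0e-14 / 1.7 x 10^-9 = 5.88e-6.
[H^+] = sqrt(Ka x [C5H5NH+]) = sqrt(5.88e-6 x 0.04350) = 0.000506 M.
pH = -log(0.000506) = 3.30.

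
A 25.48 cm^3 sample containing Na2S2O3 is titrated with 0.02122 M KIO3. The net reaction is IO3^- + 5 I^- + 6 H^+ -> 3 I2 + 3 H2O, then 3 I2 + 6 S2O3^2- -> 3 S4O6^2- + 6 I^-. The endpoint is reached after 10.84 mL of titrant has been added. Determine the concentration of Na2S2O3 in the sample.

n(KIO3) = 0.02122 x 0.01084 = 0.0002300 mol.
From the balanced equation, 1 mol KIO3 reacts with 6 mol Na2S2O3, so n(Na2S2O3) = 0.0002300 x 6/1 = 0.001380 mol.
[Na2S2O3] = 0.001380 / 0.02548 L = 0.0542 M.

0.0542 M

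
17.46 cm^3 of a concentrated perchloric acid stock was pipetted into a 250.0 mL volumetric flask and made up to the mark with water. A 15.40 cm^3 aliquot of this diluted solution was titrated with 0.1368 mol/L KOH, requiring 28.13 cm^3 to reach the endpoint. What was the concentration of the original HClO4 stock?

n(KOH) = 0.1368 x 0.02813 = 0.003848 mol.
n(HClO4) in the aliquot = 0.003848 mol.
[diluted HClO4] = 0.003848 / 0.01540 = 0.2499 M.
Dilution factor = 250.0/17.46 = 14.32, so [stock] = 0.2499 x 14.32 = 3.58 M.

3.58 M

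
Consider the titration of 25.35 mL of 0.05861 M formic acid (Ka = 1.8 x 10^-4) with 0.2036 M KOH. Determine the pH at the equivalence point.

n(HCOOH) = 0.05861 x 0.02535 = 0.001486 mol; V(KOH) at equivalence = 0.001486/0.2036 = 0.007297 L.
At equivalence all the acid is converted to HCOO-; total volume = 0.02535 + 0.007297 = 0.03265 L, so [HCOO-] = 0.001486/0.03265 = 0.04551 M.
Kb = Kw/Ka = 1.0e-14 / 1.8 x 10^-4 = 5.56e-11.
[OH^-] = sqrt(Kb x [HCOO-]) = sqrt(5.56e-11 x 0.04551) = 1.59e-6 M.
pOH = 5.80, so pH = 14.00 - 5.80 = 8.20.

8.20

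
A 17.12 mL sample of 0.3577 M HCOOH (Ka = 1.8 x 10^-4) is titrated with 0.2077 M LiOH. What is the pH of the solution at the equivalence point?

n(HCOOH) = 0.3577 x 0.01712 = 0.006124 mol; V(LiOH) at equivalence = 0.006124/0.2077 = 0.02948 L.
At equivalence all the acid is converted to HCOO-; total volume = 0.01712 + 0.02948 = 0.04660 L, so [HCOO-] = 0.006124/0.04660 = 0.1314 M.
Kb = Kw/Ka = 1.0e-14 / 1.8 x 10^-4 = 5.56e-11.
[OH^-] = sqrt(Kb x [HCOO-]) = sqrt(5.56e-11 x 0.1314) = 2.70e-6 M.
pOH = 5.57, so pH = 14.00 - 5.57 = 8.43.

8.43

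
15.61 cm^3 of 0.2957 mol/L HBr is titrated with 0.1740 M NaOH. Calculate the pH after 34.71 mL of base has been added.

12.45

n(acid) = 0.2957 x 0.01561 = 0.004616 mol; n(NaOH) added = 0.1740 x 0.03471 = 0.006040 mol.
Base is in excess by 0.006040 - 0.004616 = 0.001424 mol in a total volume of 0.05032 L.
[OH^-] = 0.001424/0.05032 = 0.02829 M, so pOH = 1.55 and pH = 14.00 - 1.55 = 12.45.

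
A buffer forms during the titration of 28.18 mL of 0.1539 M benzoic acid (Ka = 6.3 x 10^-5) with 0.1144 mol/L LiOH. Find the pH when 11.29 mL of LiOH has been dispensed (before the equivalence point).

3.83

Initial n(C6H5COOH) = 0.1539 x 0.02818 = 0.004337 mol.
n(LiOH) added = 0.1144 x 0.01129 = 0.001292 mol, converting that many moles of C6H5COOH to C6H5COO-.
Remaining n(C6H5COOH) = 0.003045 mol; n(C6H5COO-) = 0.001292 mol.
By Henderson-Hasselbalch, pH = pKa + log([A^-]/[HA]) = 4.20 + log(0.001292/0.003045) = 4.20 + (-0.37) = 3.83.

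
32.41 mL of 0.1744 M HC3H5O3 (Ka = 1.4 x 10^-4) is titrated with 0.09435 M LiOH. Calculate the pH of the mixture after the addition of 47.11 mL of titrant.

4.42

Initial n(HC3H5O3) = 0.1744 x 0.03241 = 0.005652 mol.
n(LiOH) added = 0.09435 x 0.04711 = 0.004445 mol, converting that many moles of HC3H5O3 to C3H5O3-.
Remaining n(HC3H5O3) = 0.001207 mol; n(C3H5O3-) = 0.004445 mol.
By Henderson-Hasselbalch, pH = pKa + log([A^-]/[HA]) = 3.85 + log(0.004445/0.001207) = 3.85 + (+0.57) = 4.42.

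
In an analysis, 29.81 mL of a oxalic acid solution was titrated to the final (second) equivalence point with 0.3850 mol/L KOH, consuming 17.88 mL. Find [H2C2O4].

n(KOH) = 0.3850 x 0.01788 = 0.006884 mol.
At the final (second) equivalence point, 2 mol OH^- react per mol H2C2O4, so n(H2C2O4) = 0.006884 / 2 = 0.003442 mol.
[H2C2O4] = 0.003442 / 0.02981 L = 0.115 M.

0.115 M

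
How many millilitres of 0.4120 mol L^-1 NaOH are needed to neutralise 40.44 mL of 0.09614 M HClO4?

9.44 mL

n(HClO4) = 0.09614 mol/L x 0.04044 L = 0.003888 mol.
At equivalence n(NaOH) = n(HClO4) = 0.003888 mol.
V(NaOH) = 0.003888 / 0.4120 = 0.009437 L = 9.44 mL.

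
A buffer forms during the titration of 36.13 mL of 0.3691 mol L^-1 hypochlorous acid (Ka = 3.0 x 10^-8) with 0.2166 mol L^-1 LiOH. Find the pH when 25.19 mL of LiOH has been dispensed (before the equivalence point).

Initial n(HClO) = 0.3691 x 0.03613 = 0.01334 mol.
n(LiOH) added = 0.2166 x 0.02519 = 0.005456 mol, converting that many moles of HClO to ClO-.
Remaining n(HClO) = 0.007879 mol; n(ClO-) = 0.005456 mol.
By Henderson-Hasselbalch, pH = pKa + log([A^-]/[HA]) = 7.52 + log(0.005456/0.007879) = 7.52 + (-0.16) = 7.36.

7.36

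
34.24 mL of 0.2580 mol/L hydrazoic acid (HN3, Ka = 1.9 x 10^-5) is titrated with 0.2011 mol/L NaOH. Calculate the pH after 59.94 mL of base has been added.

n(acid) = 0.2580 x 0.03424 = 0.008834 mol; n(NaOH) added = 0.2011 x 0.05994 = 0.01205 mol.
Base is in excess by 0.01205 - 0.008834 = 0.003220 mol in a total volume of 0.09418 L.
[OH^-] = 0.003220/0.09418 = 0.03419 M, so pOH = 1.47 and pH = 14.00 - 1.47 = 12.53.

12.53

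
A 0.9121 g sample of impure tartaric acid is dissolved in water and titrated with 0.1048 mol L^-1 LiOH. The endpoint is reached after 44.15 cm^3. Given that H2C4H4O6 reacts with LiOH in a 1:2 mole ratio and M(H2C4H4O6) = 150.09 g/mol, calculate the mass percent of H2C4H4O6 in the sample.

38.1%

n(LiOH) = 0.1048 x 0.04415 = 0.004627 mol.
n(H2C4H4O6) = 0.004627 / 2 = 0.002313 mol.
mass of H2C4H4O6 = 0.002313 x 150.09 = 0.3472 g.
% purity = 0.3472 / 0.9121 x 100 = 38.1%.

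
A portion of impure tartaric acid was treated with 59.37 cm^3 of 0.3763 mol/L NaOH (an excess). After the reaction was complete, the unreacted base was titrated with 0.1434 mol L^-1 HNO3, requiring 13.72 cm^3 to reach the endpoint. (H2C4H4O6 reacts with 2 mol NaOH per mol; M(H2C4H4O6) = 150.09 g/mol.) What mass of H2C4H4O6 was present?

Total n(NaOH) added = 0.3763 x 0.05937 = 0.02234 mol.
n(HNO3) used = 0.1434 x 0.01372 = 0.001967 mol, which equals the excess n(NaOH).
So n(NaOH) consumed by the sample = 0.02234 - 0.001967 = 0.02037 mol.
n(H2C4H4O6) = 0.02037 / 2 = 0.01019 mol.
mass = 0.01019 mol x 150.09 g/mol = 1.53 g.

1.53 g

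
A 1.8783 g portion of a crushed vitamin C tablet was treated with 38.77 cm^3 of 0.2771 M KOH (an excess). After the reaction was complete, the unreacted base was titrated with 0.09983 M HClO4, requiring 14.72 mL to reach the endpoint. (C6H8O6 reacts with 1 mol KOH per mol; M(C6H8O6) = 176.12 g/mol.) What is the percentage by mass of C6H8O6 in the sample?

87.0%

Total n(KOH) added = 0.2771 x 0.03877 = 0.01074 mol.
n(HClO4) used = 0.09983 x 0.01472 = 0.001469 mol, which equals the excess n(KOH).
So n(KOH) consumed by the sample = 0.01074 - 0.001469 = 0.009274 mol.
n(C6H8O6) = 0.009274 / 1 = 0.009274 mol.
mass C6H8O6 = 0.009274 x 176.12 = 1.633 g, so %C6H8O6 = 1.633/1.8783 x 100 = 87.0%.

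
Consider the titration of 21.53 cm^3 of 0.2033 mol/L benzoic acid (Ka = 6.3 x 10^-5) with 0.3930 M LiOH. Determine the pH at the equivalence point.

8.66

n(C6H5COOH) = 0.2033 x 0.02153 = 0.004377 mol; V(LiOH) at equivalence = 0.004377/0.3930 = 0.01114 L.
At equivalence all the acid is converted to C6H5COO-; total volume = 0.02153 + 0.01114 = 0.03267 L, so [C6H5COO-] = 0.004377/0.03267 = 0.1340 M.
Kb = Kw/Ka = 1.0e-14 / 6.3 x 10^-5 = 1.59e-10.
[OH^-] = sqrt(Kb x [C6H5COO-]) = sqrt(1.59e-10 x 0.1340) = 4.61e-6 M.
pOH = 5.34, so pH = 14.00 - 5.34 = 8.66.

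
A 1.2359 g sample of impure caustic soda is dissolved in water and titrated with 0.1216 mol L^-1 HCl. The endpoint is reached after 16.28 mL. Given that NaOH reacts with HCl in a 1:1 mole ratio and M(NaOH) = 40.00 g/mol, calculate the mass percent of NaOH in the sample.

6.41%

n(HCl) = 0.1216 x 0.01628 = 0.001980 mol.
n(NaOH) = 0.001980 / 1 = 0.001980 mol.
mass of NaOH = 0.001980 x 40.00 = 0.07919 g.
% purity = 0.07919 / 1.2359 x 100 = 6.41%.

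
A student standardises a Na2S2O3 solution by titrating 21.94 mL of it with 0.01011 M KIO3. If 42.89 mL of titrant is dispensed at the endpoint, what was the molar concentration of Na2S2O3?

n(KIO3) = 0.01011 x 0.04289 = 0.0004336 mol.
From the balanced equation, 1 mol KIO3 reacts with 6 mol Na2S2O3, so n(Na2S2O3) = 0.0004336 x 6/1 = 0.002602 mol.
[Na2S2O3] = 0.002602 / 0.02194 L = 0.119 M.

0.119 M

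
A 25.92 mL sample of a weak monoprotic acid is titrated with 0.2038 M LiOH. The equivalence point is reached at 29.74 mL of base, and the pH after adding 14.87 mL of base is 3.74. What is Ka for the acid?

14.87 mL is half of the equivalence volume, so this is the half-equivalence point where [HA] = [A^-].
At half-equivalence pH = pKa, so pKa = 3.74.
Ka = 10^(-3.74) = 1.8 x 10^-4.

1.8 x 10^-4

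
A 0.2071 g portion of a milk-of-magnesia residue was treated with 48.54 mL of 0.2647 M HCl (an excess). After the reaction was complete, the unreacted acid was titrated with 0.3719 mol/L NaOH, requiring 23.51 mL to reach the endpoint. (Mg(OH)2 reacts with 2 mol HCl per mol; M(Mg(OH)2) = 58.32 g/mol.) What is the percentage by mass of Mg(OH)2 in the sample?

Total n(HCl) added = 0.2647 x 0.04854 = 0.01285 mol.
n(NaOH) used = 0.3719 x 0.02351 = 0.008743 mol, which equals the excess n(HCl).
So n(HCl) consumed by the sample = 0.01285 - 0.008743 = 0.004105 mol.
n(Mg(OH)2) = 0.004105 / 2 = 0.002053 mol.
mass Mg(OH)2 = 0.002053 x 58.32 = 0.1197 g, so %Mg(OH)2 = 0.1197/0.2071 x 100 = 57.8%.

57.8%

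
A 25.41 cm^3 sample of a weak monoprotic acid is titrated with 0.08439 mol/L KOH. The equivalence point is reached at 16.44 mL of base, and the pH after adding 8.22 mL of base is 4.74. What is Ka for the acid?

8.22 mL is half of the equivalence volume, so this is the half-equivalence point where [HA] = [A^-].
At half-equivalence pH = pKa, so pKa = 4.74.
Ka = 10^(-4.74) = 1.8 x 10^-5.

1.8 x 10^-5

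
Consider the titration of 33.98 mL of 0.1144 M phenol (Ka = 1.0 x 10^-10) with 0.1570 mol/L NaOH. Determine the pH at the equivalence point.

11.41

n(C6H5OH) = 0.1144 x 0.03398 = 0.003887 mol; V(NaOH) at equivalence = 0.003887/0.1570 = 0.02476 L.
At equivalence all the acid is converted to C6H5O-; total volume = 0.03398 + 0.02476 = 0.05874 L, so [C6H5O-] = 0.003887/0.05874 = 0.06618 M.
Kb = Kw/Ka = 1.0e-14 / 1.0 x 10^-10 = 0.000100.
[OH^-] = sqrt(Kb x [C6H5O-]) = sqrt(0.000100 x 0.06618) = 0.00257 M.
pOH = 2.59, so pH = 14.00 - 2.59 = 11.41.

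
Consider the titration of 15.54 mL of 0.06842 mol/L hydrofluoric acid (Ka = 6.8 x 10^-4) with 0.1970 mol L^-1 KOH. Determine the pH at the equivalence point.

n(HF) = 0.06842 x 0.01554 = 0.001063 mol; V(KOH) at equivalence = 0.001063/0.1970 = 0.005397 L.
At equivalence all the acid is converted to F-; total volume = 0.01554 + 0.005397 = 0.02094 L, so [F-] = 0.001063/0.02094 = 0.05078 M.
Kb = Kw/Ka = 1.0e-14 / 6.8 x 10^-4 = 1.47e-11.
[OH^-] = sqrt(Kb x [F-]) = sqrt(1.47e-11 x 0.05078) = 8.64e-7 M.
pOH = 6.06, so pH = 14.00 - 6.06 = 7.94.

7.94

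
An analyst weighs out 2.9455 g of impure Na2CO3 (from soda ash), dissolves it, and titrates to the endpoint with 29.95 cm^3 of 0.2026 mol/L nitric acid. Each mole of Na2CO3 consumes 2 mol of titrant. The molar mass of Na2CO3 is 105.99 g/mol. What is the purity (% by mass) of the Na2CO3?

n(HNO3) = 0.2026 x 0.02995 = 0.006068 mol.
n(Na2CO3) = 0.006068 / 2 = 0.003034 mol.
mass of Na2CO3 = 0.003034 x 105.99 = 0.3216 g.
% purity = 0.3216 / 2.9455 x 100 = 10.9%.

10.9%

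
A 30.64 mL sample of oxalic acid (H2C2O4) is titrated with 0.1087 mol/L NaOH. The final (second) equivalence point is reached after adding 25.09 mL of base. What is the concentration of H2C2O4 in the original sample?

0.0445 M

n(NaOH) = 0.1087 x 0.02509 = 0.002727 mol.
At the final (second) equivalence point, 2 mol OH^- react per mol H2C2O4, so n(H2C2O4) = 0.002727 / 2 = 0.001364 mol.
[H2C2O4] = 0.001364 / 0.03064 L = 0.0445 M.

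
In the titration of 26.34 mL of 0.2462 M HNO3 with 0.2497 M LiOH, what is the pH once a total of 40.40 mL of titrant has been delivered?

12.73

n(acid) = 0.2462 x 0.02634 = 0.006485 mol; n(LiOH) added = 0.2497 x 0.04040 = 0.01009 mol.
Base is in excess by 0.01009 - 0.006485 = 0.003603 mol in a total volume of 0.06674 L.
[OH^-] = 0.003603/0.06674 = 0.05399 M, so pOH = 1.27 and pH = 14.00 - 1.27 = 12.73.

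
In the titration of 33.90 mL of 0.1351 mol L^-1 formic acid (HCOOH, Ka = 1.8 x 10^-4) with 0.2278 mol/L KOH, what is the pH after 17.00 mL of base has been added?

4.48

Initial n(HCOOH) = 0.1351 x 0.03390 = 0.004580 mol.
n(KOH) added = 0.2278 x 0.01700 = 0.003873 mol, converting that many moles of HCOOH to HCOO-.
Remaining n(HCOOH) = 0.0007073 mol; n(HCOO-) = 0.003873 mol.
By Henderson-Hasselbalch, pH = pKa + log([A^-]/[HA]) = 3.74 + log(0.003873/0.0007073) = 3.74 + (+0.74) = 4.48.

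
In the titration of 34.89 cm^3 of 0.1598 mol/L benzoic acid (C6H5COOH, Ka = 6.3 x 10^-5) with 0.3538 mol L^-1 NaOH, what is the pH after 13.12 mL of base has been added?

4.90

Initial n(C6H5COOH) = 0.1598 x 0.03489 = 0.005575 mol.
n(NaOH) added = 0.3538 x 0.01312 = 0.004642 mol, converting that many moles of C6H5COOH to C6H5COO-.
Remaining n(C6H5COOH) = 0.0009336 mol; n(C6H5COO-) = 0.004642 mol.
By Henderson-Hasselbalch, pH = pKa + log([A^-]/[HA]) = 4.20 + log(0.004642/0.0009336) = 4.20 + (+0.70) = 4.90.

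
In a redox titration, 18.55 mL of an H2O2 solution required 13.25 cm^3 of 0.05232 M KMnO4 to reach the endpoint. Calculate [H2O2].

n(KMnO4) = 0.05232 x 0.01325 = 0.0006932 mol.
From the balanced equation, 2 mol KMnO4 reacts with 5 mol H2O2, so n(H2O2) = 0.0006932 x 5/2 = 0.001733 mol.
[H2O2] = 0.001733 / 0.01855 L = 0.0934 M.

0.0934 M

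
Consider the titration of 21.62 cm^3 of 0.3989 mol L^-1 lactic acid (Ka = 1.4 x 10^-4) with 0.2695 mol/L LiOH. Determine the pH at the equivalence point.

8.53

n(HC3H5O3) = 0.3989 x 0.02162 = 0.008624 mol; V(LiOH) at equivalence = 0.008624/0.2695 = 0.03200 L.
At equivalence all the acid is converted to C3H5O3-; total volume = 0.02162 + 0.03200 = 0.05362 L, so [C3H5O3-] = 0.008624/0.05362 = 0.1608 M.
Kb = Kw/Ka = 1.0e-14 / 1.4 x 10^-4 = 7.14e-11.
[OH^-] = sqrt(Kb x [C3H5O3-]) = sqrt(7.14e-11 x 0.1608) = 3.39e-6 M.
pOH = 5.47, so pH = 14.00 - 5.47 = 8.53.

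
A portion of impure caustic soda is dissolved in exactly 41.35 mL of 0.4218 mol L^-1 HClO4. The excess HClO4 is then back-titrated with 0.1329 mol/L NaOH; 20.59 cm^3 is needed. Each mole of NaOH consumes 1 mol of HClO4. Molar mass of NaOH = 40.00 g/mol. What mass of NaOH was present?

0.588 g

Total n(HClO4) added = 0.4218 x 0.04135 = 0.01744 mol.
n(NaOH) used = 0.1329 x 0.02059 = 0.002736 mol, which equals the excess n(HClO4).
So n(HClO4) consumed by the sample = 0.01744 - 0.002736 = 0.01471 mol.
n(NaOH) = 0.01471 / 1 = 0.01471 mol.
mass = 0.01471 mol x 40.00 g/mol = 0.588 g.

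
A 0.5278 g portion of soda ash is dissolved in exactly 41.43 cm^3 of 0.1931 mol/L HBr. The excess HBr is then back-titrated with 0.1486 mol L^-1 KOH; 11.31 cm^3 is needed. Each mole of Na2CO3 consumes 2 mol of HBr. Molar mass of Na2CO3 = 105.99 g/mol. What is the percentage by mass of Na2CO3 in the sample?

63.5%

Total n(HBr) added = 0.1931 x 0.04143 = 0.008000 mol.
n(KOH) used = 0.1486 x 0.01131 = 0.001681 mol, which equals the excess n(HBr).
So n(HBr) consumed by the sample = 0.008000 - 0.001681 = 0.006319 mol.
n(Na2CO3) = 0.006319 / 2 = 0.003160 mol.
mass Na2CO3 = 0.003160 x 105.99 = 0.3349 g, so %Na2CO3 = 0.3349/0.5278 x 100 = 63.5%.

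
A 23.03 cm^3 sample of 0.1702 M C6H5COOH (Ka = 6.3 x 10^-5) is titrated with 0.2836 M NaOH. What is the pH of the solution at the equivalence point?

n(C6H5COOH) = 0.1702 x 0.02303 = 0.003920 mol; V(NaOH) at equivalence = 0.003920/0.2836 = 0.01382 L.
At equivalence all the acid is converted to C6H5COO-; total volume = 0.02303 + 0.01382 = 0.03685 L, so [C6H5COO-] = 0.003920/0.03685 = 0.1064 M.
Kb = Kw/Ka = 1.0e-14 / 6.3 x 10^-5 = 1.59e-10.
[OH^-] = sqrt(Kb x [C6H5COO-]) = sqrt(1.59e-10 x 0.1064) = 4.11e-6 M.
pOH = 5.39, so pH = 14.00 - 5.39 = 8.61.

8.61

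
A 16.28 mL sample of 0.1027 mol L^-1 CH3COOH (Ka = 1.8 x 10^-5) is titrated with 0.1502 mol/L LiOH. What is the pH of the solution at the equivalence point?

n(CH3COOH) = 0.1027 x 0.01628 = 0.001672 mol; V(LiOH) at equivalence = 0.001672/0.1502 = 0.01113 L.
At equivalence all the acid is converted to CH3COO-; total volume = 0.01628 + 0.01113 = 0.02741 L, so [CH3COO-] = 0.001672/0.02741 = 0.06099 M.
Kb = Kw/Ka = 1.0e-14 / 1.8 x 10^-5 = 5.56e-10.
[OH^-] = sqrt(Kb x [CH3COO-]) = sqrt(5.56e-10 x 0.06099) = 5.82e-6 M.
pOH = 5.23, so pH = 14.00 - 5.23 = 8.77.

8.77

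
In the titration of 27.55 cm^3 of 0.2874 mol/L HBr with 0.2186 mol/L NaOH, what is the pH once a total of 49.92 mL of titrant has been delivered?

12.59

n(acid) = 0.2874 x 0.02755 = 0.007918 mol; n(NaOH) added = 0.2186 x 0.04992 = 0.01091 mol.
Base is in excess by 0.01091 - 0.007918 = 0.002995 mol in a total volume of 0.07747 L.
[OH^-] = 0.002995/0.07747 = 0.03866 M, so pOH = 1.41 and pH = 14.00 - 1.41 = 12.59.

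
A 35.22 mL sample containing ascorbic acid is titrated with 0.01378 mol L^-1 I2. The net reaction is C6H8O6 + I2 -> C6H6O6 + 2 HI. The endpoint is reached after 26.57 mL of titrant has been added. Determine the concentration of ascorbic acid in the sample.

n(I2) = 0.01378 x 0.02657 = 0.0003661 mol.
From the balanced equation, 1 mol I2 reacts with 1 mol ascorbic acid, so n(ascorbic acid) = 0.0003661 x 1/1 = 0.0003661 mol.
[ascorbic acid] = 0.0003661 / 0.03522 L = 0.0104 M.

0.0104 M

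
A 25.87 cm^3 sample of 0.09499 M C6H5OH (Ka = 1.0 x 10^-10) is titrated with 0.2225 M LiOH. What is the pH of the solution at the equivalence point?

11.41

n(C6H5OH) = 0.09499 x 0.02587 = 0.002457 mol; V(LiOH) at equivalence = 0.002457/0.2225 = 0.01104 L.
At equivalence all the acid is converted to C6H5O-; total volume = 0.02587 + 0.01104 = 0.03691 L, so [C6H5O-] = 0.002457/0.03691 = 0.06657 M.
Kb = Kw/Ka = 1.0e-14 / 1.0 x 10^-10 = 0.000100.
[OH^-] = sqrt(Kb x [C6H5O-]) = sqrt(0.000100 x 0.06657) = 0.00258 M.
pOH = 2.59, so pH = 14.00 - 2.59 = 11.41.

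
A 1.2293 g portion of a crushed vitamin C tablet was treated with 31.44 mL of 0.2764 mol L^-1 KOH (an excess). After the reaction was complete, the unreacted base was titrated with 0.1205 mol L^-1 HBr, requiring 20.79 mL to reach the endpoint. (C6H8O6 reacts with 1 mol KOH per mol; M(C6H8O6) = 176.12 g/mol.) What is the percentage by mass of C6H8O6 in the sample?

Total n(KOH) added = 0.2764 x 0.03144 = 0.008690 mol.
n(HBr) used = 0.1205 x 0.02079 = 0.002505 mol, which equals the excess n(KOH).
So n(KOH) consumed by the sample = 0.008690 - 0.002505 = 0.006185 mol.
n(C6H8O6) = 0.006185 / 1 = 0.006185 mol.
mass C6H8O6 = 0.006185 x 176.12 = 1.089 g, so %C6H8O6 = 1.089/1.2293 x 100 = 88.6%.

88.6%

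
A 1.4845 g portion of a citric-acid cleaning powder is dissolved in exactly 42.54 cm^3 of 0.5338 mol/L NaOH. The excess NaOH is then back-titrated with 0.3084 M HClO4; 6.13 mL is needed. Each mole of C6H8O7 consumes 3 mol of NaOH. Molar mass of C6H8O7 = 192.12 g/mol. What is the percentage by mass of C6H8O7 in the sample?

89.8%

Total n(NaOH) added = 0.5338 x 0.04254 = 0.02271 mol.
n(HClO4) used = 0.3084 x 0.006130 = 0.001890 mol, which equals the excess n(NaOH).
So n(NaOH) consumed by the sample = 0.02271 - 0.001890 = 0.02082 mol.
n(C6H8O7) = 0.02082 / 3 = 0.006939 mol.
mass C6H8O7 = 0.006939 x 192.12 = 1.333 g, so %C6H8O7 = 1.333/1.4845 x 100 = 89.8%.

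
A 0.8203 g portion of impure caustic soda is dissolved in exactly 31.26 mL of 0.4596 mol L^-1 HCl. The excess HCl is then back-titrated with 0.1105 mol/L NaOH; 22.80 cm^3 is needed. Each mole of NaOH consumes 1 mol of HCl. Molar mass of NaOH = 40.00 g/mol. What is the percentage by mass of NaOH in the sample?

Total n(HCl) added = 0.4596 x 0.03126 = 0.01437 mol.
n(NaOH) used = 0.1105 x 0.02280 = 0.002519 mol, which equals the excess n(HCl).
So n(HCl) consumed by the sample = 0.01437 - 0.002519 = 0.01185 mol.
n(NaOH) = 0.01185 / 1 = 0.01185 mol.
mass NaOH = 0.01185 x 40.00 = 0.4739 g, so %NaOH = 0.4739/0.8203 x 100 = 57.8%.

57.8%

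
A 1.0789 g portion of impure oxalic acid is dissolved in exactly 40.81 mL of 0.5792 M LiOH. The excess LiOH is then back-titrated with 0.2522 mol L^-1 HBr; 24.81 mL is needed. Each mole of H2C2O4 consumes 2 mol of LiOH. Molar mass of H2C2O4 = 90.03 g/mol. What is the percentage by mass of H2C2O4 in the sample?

Total n(LiOH) added = 0.5792 x 0.04081 = 0.02364 mol.
n(HBr) used = 0.2522 x 0.02481 = 0.006257 mol, which equals the excess n(LiOH).
So n(LiOH) consumed by the sample = 0.02364 - 0.006257 = 0.01738 mol.
n(H2C2O4) = 0.01738 / 2 = 0.008690 mol.
mass H2C2O4 = 0.008690 x 90.03 = 0.7824 g, so %H2C2O4 = 0.7824/1.0789 x 100 = 72.5%.

72.5%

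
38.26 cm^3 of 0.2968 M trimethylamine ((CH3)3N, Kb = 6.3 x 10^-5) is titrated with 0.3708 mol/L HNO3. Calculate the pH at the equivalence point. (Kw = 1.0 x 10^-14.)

5.29

n((CH3)3N) = 0.2968 x 0.03826 = 0.01136 mol; V(HNO3) at equivalence = 0.01136/0.3708 = 0.03062 L.
At equivalence the base is fully converted to (CH3)3NH+; total volume = 0.06888 L, so [(CH3)3NH+] = 0.01136/0.06888 = 0.1648 M.
Ka((CH3)3NH+) = Kw/Kb = 1.0e-14 / 6.3 x 10^-5 = 1.59e-10.
[H^+] = sqrt(Ka x [(CH3)3NH+]) = sqrt(1.59e-10 x 0.1648) = 5.12e-6 M.
pH = -log(5.12e-6) = 5.29.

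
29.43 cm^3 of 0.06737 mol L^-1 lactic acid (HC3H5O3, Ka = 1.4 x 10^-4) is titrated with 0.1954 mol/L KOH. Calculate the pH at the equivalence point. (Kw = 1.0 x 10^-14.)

n(HC3H5O3) = 0.06737 x 0.02943 = 0.001983 mol; V(KOH) at equivalence = 0.001983/0.1954 = 0.01015 L.
At equivalence all the acid is converted to C3H5O3-; total volume = 0.02943 + 0.01015 = 0.03958 L, so [C3H5O3-] = 0.001983/0.03958 = 0.05010 M.
Kb = Kw/Ka = 1.0e-14 / 1.4 x 10^-4 = 7.14e-11.
[OH^-] = sqrt(Kb x [C3H5O3-]) = sqrt(7.14e-11 x 0.05010) = 1.89e-6 M.
pOH = 5.72, so pH = 14.00 - 5.72 = 8.28.

8.28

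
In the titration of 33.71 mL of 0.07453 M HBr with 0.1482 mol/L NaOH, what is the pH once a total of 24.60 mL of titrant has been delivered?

12.29

n(acid) = 0.07453 x 0.03371 = 0.002512 mol; n(NaOH) added = 0.1482 x 0.02460 = 0.003646 mol.
Base is in excess by 0.003646 - 0.002512 = 0.001133 mol in a total volume of 0.05831 L.
[OH^-] = 0.001133/0.05831 = 0.01944 M, so pOH = 1.71 and pH = 14.00 - 1.71 = 12.29.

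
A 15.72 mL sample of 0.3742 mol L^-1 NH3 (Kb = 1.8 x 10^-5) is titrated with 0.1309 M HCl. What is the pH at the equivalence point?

n(NH3) = 0.3742 x 0.01572 = 0.005882 mol; V(HCl) at equivalence = 0.005882/0.1309 = 0.04494 L.
At equivalence the base is fully converted to NH4+; total volume = 0.06066 L, so [NH4+] = 0.005882/0.06066 = 0.09698 M.
Ka(NH4+) = Kw/Kb = 1.0e-14 / 1.8 x 10^-5 = 5.56e-10.
[H^+] = sqrt(Ka x [NH4+]) = sqrt(5.56e-10 x 0.09698) = 7.34e-6 M.
pH = -log(7.34e-6) = 5.13.

5.13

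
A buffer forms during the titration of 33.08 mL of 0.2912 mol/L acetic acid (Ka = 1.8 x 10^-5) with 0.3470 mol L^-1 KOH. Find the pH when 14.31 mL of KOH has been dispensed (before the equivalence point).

4.77

Initial n(CH3COOH) = 0.2912 x 0.03308 = 0.009633 mol.
n(KOH) added = 0.3470 x 0.01431 = 0.004966 mol, converting that many moles of CH3COOH to CH3COO-.
Remaining n(CH3COOH) = 0.004667 mol; n(CH3COO-) = 0.004966 mol.
By Henderson-Hasselbalch, pH = pKa + log([A^-]/[HA]) = 4.74 + log(0.004966/0.004667) = 4.74 + (+0.03) = 4.77.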